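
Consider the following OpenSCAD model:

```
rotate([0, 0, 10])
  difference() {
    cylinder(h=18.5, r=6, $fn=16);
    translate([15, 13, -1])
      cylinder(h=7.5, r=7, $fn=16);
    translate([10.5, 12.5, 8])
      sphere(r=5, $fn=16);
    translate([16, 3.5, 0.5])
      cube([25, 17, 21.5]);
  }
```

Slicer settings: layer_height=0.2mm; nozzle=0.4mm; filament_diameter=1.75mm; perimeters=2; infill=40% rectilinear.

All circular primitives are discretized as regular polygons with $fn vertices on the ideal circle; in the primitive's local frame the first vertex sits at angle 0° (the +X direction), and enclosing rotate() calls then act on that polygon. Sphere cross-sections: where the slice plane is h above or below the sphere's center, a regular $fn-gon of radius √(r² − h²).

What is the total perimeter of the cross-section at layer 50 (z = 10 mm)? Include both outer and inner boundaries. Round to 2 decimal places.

37.46 mm

At z = 10 mm: the cylinder: section is a regular 16-gon, circumradius r=6 (perimeter = 2·16·6.000·sin(180°/16) = 37.46 mm); the cylinder at (15, 13) is absent (z outside [-1, 6.5]); the r=5 sphere at (10.5, 12.5) slices to a regular 16-gon of circumradius 4.583 (√(r²−h²) with h=2 from center) (perimeter = 2·16·4.583·sin(180°/16) = 28.61 mm); the cube at (16, 3.5) is present — its section is the full 25×17 rectangle (perimeter 84.00 mm); Subtracting the remaining from the first: starting from the r=6 cylinder, the r=5 sphere at (10.5, 12.5) misses the remaining region (no effect); the 25×17 cube at (16, 3.5) misses the remaining region (no effect) — boundary = 37.46 mm; (whole slice rotated 10° about Z — lengths, areas and connectivity unchanged). Overall, the cross-section is a single solid region. Total boundary length (outer) = 37.46 mm.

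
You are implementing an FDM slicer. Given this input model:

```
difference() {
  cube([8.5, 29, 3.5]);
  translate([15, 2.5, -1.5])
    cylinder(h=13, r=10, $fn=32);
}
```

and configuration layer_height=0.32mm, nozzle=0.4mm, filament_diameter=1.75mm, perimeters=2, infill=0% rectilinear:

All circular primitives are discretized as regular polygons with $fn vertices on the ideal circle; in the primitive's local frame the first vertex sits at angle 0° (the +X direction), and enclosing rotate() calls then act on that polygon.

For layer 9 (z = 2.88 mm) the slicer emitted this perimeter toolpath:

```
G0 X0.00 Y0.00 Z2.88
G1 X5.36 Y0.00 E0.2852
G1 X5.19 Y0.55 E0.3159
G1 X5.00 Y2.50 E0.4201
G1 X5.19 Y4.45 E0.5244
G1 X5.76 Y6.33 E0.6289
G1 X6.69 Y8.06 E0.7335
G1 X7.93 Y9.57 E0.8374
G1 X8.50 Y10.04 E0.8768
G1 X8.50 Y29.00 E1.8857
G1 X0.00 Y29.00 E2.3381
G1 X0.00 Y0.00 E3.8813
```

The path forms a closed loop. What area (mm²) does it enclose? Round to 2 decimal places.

Apply the shoelace formula to the sequence of (X, Y) vertices; enclosed area = 219.89 mm².

219.89 mm²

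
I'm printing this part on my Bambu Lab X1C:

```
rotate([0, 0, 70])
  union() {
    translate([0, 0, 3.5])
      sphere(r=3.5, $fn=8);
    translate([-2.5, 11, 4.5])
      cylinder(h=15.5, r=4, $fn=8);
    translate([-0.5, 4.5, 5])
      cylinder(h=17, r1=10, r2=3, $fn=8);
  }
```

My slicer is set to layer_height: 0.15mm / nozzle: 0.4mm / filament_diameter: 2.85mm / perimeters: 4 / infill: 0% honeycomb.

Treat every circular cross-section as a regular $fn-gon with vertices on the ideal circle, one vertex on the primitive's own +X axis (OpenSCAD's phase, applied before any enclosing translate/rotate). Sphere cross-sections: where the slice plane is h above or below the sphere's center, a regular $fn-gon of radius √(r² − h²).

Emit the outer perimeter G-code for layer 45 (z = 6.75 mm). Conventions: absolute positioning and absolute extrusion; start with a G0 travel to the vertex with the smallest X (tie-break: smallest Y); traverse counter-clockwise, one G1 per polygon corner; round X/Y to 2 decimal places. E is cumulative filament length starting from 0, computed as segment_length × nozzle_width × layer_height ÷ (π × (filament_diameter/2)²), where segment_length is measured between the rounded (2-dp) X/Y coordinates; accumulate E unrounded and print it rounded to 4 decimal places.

G0 X-14.95 Y2.78 Z6.75
G1 X-14.82 Y-0.28 E0.0288
G1 X-12.84 Y-2.09 E0.0540
G1 X-12.81 Y-2.85 E0.0612
G1 X-7.57 Y-7.65 E0.1280
G1 X-0.48 Y-7.34 E0.1948
G1 X4.32 Y-2.10 E0.2616
G1 X4.01 Y4.99 E0.3284
G1 X-1.23 Y9.79 E0.3952
G1 X-8.32 Y9.48 E0.4619
G1 X-12.37 Y5.06 E0.5183
G1 X-12.88 Y5.04 E0.5231
G1 X-14.95 Y2.78 E0.5519

At z = 6.75 mm: the sphere: section is a regular 8-gon, circumradius = √(r²−h²) = √(3.5²−3.25²) = 1.299; the r=4 cylinder at (-2.5, 11) gives a regular 8-gon of circumradius 4 (constant along its height); the cone at (-0.5, 4.5) contributes a regular 8-gon of circumradius 9.279 (interpolated between r1=10 and r2=3 at t=0.103); Combining (union): the regions partially overlap (shared area 40.38 mm²), so overlapping operands fuse into one piece — 1 connected region; (rotated 70° about Z; rotation is an isometry so areas/perimeters/island counts are preserved). The outline is a single polygon with 12 vertices. Extrusion per mm of travel: 0.4 × 0.15 / (π × 1.425²) = 0.009405. Accumulating E over each segment gives final E = 0.5519.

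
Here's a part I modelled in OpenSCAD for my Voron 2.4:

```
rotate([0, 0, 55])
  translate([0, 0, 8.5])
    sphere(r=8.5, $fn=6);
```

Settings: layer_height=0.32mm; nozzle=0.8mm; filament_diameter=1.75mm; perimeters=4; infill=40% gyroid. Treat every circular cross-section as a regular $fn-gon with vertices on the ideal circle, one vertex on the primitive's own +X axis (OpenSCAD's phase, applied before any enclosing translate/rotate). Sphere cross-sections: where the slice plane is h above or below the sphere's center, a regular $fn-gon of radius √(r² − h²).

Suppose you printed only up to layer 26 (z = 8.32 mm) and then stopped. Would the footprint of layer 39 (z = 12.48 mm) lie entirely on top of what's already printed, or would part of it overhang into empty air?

Compare the two slices. At z = 8.32: the r=8.5 sphere slices to a regular 6-gon of circumradius 8.498 (√(r²−h²) with h=0.18 from center) (area = (6/2)·8.498²·sin(360°/6) = 187.63 mm²); (rotated 55° about Z; rotation is an isometry so areas/perimeters/island counts are preserved). At z = 12.48: the r=8.5 sphere contributes a regular 6-gon of circumradius √(8.5²−3.98²) = 7.511 (area = (6/2)·7.511²·sin(360°/6) = 146.56 mm²); (whole slice rotated 55° about Z — lengths, areas and connectivity unchanged). Checking containment: the cross-section at z = 12.48 is a subset of the cross-section at z = 8.32.

entirely on top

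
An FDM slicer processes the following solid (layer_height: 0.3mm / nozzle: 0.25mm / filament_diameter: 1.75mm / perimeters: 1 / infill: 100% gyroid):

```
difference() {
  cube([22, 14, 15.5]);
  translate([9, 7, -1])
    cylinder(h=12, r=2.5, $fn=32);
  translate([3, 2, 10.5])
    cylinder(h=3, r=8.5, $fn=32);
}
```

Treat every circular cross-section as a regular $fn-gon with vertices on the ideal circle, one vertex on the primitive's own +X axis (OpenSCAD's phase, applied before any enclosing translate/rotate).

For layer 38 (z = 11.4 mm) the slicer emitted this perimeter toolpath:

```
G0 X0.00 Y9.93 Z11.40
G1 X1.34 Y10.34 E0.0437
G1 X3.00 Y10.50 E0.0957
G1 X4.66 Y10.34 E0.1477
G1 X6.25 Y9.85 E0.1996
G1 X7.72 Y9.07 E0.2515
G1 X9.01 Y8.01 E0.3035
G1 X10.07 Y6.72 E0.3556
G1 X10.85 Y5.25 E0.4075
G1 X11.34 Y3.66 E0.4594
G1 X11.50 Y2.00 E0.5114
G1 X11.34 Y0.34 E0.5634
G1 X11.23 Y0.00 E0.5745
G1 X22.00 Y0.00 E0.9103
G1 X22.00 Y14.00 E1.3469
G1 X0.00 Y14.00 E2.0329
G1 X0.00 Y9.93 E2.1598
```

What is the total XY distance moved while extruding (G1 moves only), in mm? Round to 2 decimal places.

69.26 mm

Sum the Euclidean lengths of each G1 segment: total = 69.26 mm.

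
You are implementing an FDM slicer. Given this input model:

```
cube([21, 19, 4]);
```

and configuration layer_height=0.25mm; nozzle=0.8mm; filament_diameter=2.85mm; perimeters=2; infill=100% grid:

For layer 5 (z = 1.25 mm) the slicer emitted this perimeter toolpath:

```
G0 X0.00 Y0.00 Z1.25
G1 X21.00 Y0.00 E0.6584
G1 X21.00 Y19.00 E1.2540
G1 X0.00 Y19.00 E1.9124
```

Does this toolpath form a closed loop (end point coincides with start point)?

no

Start point (G0): (0.00, 0.00). End point (last G1): the path does not return to the start — open.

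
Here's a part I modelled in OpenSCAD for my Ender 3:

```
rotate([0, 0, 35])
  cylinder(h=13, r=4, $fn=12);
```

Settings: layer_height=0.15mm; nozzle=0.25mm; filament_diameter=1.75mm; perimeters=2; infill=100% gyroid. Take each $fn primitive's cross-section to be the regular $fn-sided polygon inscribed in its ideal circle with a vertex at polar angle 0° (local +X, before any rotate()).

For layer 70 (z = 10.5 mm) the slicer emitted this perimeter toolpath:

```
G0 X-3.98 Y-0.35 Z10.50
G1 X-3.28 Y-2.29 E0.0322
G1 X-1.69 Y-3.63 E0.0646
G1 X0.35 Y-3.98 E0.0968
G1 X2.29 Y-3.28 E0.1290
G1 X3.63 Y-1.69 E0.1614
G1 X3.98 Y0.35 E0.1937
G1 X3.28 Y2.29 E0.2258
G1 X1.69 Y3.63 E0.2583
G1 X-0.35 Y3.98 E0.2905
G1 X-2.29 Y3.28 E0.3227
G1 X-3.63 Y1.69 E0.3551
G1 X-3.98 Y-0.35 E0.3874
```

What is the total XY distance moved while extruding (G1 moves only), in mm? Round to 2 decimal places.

Sum the Euclidean lengths of each G1 segment: total = 24.85 mm.

24.85 mm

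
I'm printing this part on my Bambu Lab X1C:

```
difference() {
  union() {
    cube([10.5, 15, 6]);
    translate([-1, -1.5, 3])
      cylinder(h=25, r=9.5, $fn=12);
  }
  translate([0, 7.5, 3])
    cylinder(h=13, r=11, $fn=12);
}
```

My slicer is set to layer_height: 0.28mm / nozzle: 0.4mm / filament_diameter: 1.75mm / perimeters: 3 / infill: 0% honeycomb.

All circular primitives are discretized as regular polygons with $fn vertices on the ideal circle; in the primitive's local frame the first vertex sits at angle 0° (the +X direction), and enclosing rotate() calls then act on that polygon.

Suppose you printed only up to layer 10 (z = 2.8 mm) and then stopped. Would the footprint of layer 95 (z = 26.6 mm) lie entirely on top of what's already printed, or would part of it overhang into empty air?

Compare the two slices. At z = 2.8: the cube is present — its section is the full 10.5×15 rectangle (area 157.50 mm²); the cylinder at (-1, -1.5) is absent (z outside [3, 28]); Merging all regions: only the 10.5×15 cube is present, so the union is just that shape — area = 157.50 mm²; the cylinder at (0, 7.5) is absent (z outside [3, 16]); Taking the first minus the rest: none of the subtracted shapes is present at this height, so the result so far is unchanged — area = 157.50 mm². At z = 26.6: the cube does not reach this height (z outside [0, 6]); the r=9.5 cylinder at (-1, -1.5) contributes a regular 12-gon of circumradius 9.5 (area = (12/2)·9.500²·sin(360°/12) = 270.75 mm²); Taking the union: only the r=9.5 cylinder at (-1, -1.5) is present, so the union is just that shape — area = 270.75 mm²; the cylinder at (0, 7.5) does not reach this height (z outside [3, 16]); Taking the first minus the rest: none of the subtracted shapes is present at this height, so that combined region is unchanged — area = 270.75 mm². Checking containment: at z = 26.6 the cross-section extends beyond the z = 2.8 cross-section by about 224.88 mm².

part overhangs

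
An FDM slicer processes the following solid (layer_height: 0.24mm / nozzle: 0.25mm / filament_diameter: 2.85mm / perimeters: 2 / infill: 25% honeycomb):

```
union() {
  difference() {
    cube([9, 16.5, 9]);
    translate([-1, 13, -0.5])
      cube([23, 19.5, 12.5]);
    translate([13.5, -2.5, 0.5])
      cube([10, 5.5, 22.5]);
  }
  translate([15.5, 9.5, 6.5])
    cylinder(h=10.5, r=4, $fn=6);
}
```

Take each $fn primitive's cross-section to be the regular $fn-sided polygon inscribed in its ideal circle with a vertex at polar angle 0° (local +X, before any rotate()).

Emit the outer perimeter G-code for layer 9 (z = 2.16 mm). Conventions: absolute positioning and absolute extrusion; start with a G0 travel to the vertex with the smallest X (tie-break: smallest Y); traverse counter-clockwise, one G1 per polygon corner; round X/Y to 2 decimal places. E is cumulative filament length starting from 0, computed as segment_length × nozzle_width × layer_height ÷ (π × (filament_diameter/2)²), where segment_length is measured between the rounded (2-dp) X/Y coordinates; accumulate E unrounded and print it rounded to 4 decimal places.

G0 X0.00 Y0.00 Z2.16
G1 X9.00 Y0.00 E0.0846
G1 X9.00 Y13.00 E0.2069
G1 X0.00 Y13.00 E0.2916
G1 X0.00 Y0.00 E0.4138

At z = 2.16 mm: the 9×16.5 cube contributes its full rectangle; the 23×19.5 cube at (-1, 13) contributes its full rectangle; the 10×5.5 cube at (13.5, -2.5) contributes its full rectangle; Taking the first minus the rest: starting from the 9×16.5 cube, the 23×19.5 cube at (-1, 13) partially overlaps it — only the 31.50 mm² overlap (of its 448.50 mm²) is removed, clipping the outline; the 10×5.5 cube at (13.5, -2.5) misses the remaining region (no effect) — 1 connected region; the cylinder at (15.5, 9.5) is not intersected at this z (z outside [6.5, 17]); Combining (union): only that combined region is present, so the union is just that shape — 1 connected region. The outline is a single polygon with 4 vertices. Extrusion per mm of travel: 0.25 × 0.24 / (π × 1.425²) = 0.009405. Accumulating E over each segment gives final E = 0.4138.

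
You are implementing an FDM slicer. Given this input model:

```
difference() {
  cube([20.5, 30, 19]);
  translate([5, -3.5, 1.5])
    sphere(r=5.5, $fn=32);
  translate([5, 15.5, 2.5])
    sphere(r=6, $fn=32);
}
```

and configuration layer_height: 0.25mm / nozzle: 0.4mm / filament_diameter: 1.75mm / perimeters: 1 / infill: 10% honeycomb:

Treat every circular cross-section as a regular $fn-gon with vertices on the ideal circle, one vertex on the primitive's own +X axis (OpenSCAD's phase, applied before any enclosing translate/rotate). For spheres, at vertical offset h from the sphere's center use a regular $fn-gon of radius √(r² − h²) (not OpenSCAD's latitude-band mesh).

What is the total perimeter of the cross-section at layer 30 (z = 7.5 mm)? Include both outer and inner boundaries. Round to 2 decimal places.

121.81 mm

At z = 7.5 mm: the 20.5×30 cube contributes its full rectangle (perimeter 101.00 mm); the sphere at (5, -3.5) is not intersected at this z (|z−center|=6.000 > r=5.5); the r=6 sphere at (5, 15.5) contributes a regular 32-gon of circumradius √(6²−5²) = 3.317 (perimeter = 2·32·3.317·sin(180°/32) = 20.81 mm); Taking the first minus the rest: starting from the 20.5×30 cube, the r=6 sphere at (5, 15.5) lies wholly inside it (removes its full 34.34 mm² and its 20.81 mm outline becomes a hole wall) — boundary (outer + 1 inner loop) = 121.81 mm. Overall, the cross-section is one region with 1 hole. Total boundary length (outer + inner) = 121.81 mm.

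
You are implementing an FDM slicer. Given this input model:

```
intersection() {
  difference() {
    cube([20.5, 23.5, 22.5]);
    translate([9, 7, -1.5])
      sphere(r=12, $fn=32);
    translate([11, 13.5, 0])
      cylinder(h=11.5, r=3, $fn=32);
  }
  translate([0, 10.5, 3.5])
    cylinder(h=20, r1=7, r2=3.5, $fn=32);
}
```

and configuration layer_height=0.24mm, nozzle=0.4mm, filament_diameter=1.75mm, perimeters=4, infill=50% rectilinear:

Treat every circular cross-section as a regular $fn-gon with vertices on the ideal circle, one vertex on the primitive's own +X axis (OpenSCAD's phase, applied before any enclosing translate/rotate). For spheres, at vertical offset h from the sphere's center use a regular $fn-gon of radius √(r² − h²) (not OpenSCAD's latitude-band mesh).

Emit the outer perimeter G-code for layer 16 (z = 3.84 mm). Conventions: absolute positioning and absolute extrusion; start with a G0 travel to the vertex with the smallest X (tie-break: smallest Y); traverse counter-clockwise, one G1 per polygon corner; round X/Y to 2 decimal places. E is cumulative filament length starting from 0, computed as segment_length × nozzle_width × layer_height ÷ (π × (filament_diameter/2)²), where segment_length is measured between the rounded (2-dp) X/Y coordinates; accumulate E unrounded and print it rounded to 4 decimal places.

At z = 3.84 mm: the cube is present — its section is the full 20.5×23.5 rectangle; the sphere at (9, 7): section is a regular 32-gon, circumradius = √(r²−h²) = √(12²−5.34²) = 10.746; the r=3 cylinder at (11, 13.5) contributes a regular 32-gon of circumradius 3; After the difference (first − rest): starting from the 20.5×23.5 cube, the r=12 sphere at (9, 7) partially overlaps it — only the 305.23 mm² overlap (of its 360.48 mm²) is removed, clipping the outline; the r=3 cylinder at (11, 13.5) misses the remaining region (no effect) — 2 connected regions; the cone at (0, 10.5) contributes a regular 32-gon of circumradius 6.941 (interpolated between r1=7 and r2=3.5 at t=0.017); After intersecting: the cone at (0, 10.5) partially overlaps that combined region; clipping to the common part keeps 8.25 mm² — 1 connected region. The outline is a single polygon with 8 vertices. Extrusion per mm of travel: 0.4 × 0.24 / (π × 0.875²) = 0.039912. Accumulating E over each segment gives final E = 0.5485.

G0 X0.00 Y12.85 Z3.84
G1 X0.06 Y12.97 E0.0054
G1 X1.40 Y14.60 E0.0896
G1 X3.03 Y15.94 E0.1738
G1 X3.76 Y16.32 E0.2066
G1 X2.66 Y16.91 E0.2565
G1 X1.35 Y17.31 E0.3111
G1 X0.00 Y17.44 E0.3653
G1 X0.00 Y12.85 E0.5485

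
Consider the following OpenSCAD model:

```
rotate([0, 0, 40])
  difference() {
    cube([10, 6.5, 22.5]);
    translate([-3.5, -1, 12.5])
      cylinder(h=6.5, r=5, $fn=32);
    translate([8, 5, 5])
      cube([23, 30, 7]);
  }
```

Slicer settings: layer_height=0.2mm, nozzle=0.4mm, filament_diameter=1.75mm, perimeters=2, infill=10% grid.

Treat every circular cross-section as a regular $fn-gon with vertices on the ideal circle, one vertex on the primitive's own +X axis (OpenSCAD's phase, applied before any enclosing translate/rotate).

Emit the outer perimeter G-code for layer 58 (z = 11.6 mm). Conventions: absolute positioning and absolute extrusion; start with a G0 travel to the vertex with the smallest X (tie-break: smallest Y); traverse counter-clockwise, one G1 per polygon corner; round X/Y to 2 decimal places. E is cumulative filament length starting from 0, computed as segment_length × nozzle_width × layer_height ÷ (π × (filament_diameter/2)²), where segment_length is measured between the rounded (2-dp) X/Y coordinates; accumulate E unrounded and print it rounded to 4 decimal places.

At z = 11.6 mm: the cube is present — its section is the full 10×6.5 rectangle; the cylinder at (-3.5, -1) is absent (z outside [12.5, 19]); the 23×30 cube at (8, 5) contributes its full rectangle; Taking the first minus the rest: starting from the 10×6.5 cube, the 23×30 cube at (8, 5) partially overlaps it — only the 3.00 mm² overlap (of its 690.00 mm²) is removed, clipping the outline — 1 connected region; (rotated 40° about Z; rotation is an isometry so areas/perimeters/island counts are preserved). The outline is a single polygon with 6 vertices. Extrusion per mm of travel: 0.4 × 0.2 / (π × 0.875²) = 0.033260. Accumulating E over each segment gives final E = 1.0978.

G0 X-4.18 Y4.98 Z11.60
G1 X0.00 Y0.00 E0.2162
G1 X7.66 Y6.43 E0.5489
G1 X4.45 Y10.26 E0.7151
G1 X2.91 Y8.97 E0.7819
G1 X1.95 Y10.12 E0.8317
G1 X-4.18 Y4.98 E1.0978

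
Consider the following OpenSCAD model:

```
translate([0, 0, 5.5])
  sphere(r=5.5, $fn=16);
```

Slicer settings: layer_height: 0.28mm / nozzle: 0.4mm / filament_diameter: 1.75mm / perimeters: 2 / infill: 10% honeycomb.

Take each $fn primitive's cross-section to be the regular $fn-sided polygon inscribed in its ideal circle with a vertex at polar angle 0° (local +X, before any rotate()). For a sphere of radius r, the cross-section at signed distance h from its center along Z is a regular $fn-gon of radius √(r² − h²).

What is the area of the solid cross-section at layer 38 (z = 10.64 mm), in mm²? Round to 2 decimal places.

11.73 mm²

At z = 10.64 mm: the r=5.5 sphere contributes a regular 16-gon of circumradius √(5.5²−5.14²) = 1.957 (area = (16/2)·1.957²·sin(360°/16) = 11.73 mm²). Overall, the cross-section is a single solid region. Net area = 11.73 mm².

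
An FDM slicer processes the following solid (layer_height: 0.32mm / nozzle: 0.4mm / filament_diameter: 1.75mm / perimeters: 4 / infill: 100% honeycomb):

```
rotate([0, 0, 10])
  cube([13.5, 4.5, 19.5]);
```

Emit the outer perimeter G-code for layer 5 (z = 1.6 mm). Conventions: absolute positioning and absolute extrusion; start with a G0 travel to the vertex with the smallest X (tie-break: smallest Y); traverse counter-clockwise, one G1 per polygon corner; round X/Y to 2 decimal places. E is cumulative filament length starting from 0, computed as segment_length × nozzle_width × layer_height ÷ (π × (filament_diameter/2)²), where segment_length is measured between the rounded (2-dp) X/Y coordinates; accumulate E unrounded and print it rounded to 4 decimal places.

At z = 1.6 mm: the 13.5×4.5 cube contributes its full rectangle; (rotated 10° about Z; rotation is an isometry so areas/perimeters/island counts are preserved). The outline is a single polygon with 4 vertices. Extrusion per mm of travel: 0.4 × 0.32 / (π × 0.875²) = 0.053216. Accumulating E over each segment gives final E = 1.9156.

G0 X-0.78 Y4.43 Z1.60
G1 X0.00 Y0.00 E0.2394
G1 X13.29 Y2.34 E0.9575
G1 X12.51 Y6.78 E1.1974
G1 X-0.78 Y4.43 E1.9156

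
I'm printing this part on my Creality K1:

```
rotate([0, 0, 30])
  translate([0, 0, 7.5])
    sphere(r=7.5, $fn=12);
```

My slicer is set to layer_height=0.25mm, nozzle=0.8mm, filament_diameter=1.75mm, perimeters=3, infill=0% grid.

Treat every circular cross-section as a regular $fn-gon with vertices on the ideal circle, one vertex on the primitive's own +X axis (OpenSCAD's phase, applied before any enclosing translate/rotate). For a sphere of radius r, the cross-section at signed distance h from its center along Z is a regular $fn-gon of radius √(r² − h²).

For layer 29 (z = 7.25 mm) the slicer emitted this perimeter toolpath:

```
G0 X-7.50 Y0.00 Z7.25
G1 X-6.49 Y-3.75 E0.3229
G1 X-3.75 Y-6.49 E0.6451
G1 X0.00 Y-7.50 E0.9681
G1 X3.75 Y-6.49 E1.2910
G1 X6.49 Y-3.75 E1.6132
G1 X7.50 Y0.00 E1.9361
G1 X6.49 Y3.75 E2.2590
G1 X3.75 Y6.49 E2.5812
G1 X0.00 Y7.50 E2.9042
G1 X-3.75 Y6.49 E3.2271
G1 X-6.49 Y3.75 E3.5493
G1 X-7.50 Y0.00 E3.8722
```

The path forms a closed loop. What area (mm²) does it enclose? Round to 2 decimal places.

168.62 mm²

Apply the shoelace formula to the sequence of (X, Y) vertices; enclosed area = 168.62 mm².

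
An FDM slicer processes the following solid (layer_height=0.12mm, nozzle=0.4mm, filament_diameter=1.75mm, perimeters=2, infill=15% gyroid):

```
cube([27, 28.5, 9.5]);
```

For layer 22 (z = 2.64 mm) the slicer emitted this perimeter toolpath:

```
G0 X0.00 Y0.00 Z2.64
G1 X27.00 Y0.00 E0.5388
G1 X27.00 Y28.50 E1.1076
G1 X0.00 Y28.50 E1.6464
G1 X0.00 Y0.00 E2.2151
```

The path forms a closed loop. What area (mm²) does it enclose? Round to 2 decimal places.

769.50 mm²

Apply the shoelace formula to the sequence of (X, Y) vertices; enclosed area = 769.50 mm².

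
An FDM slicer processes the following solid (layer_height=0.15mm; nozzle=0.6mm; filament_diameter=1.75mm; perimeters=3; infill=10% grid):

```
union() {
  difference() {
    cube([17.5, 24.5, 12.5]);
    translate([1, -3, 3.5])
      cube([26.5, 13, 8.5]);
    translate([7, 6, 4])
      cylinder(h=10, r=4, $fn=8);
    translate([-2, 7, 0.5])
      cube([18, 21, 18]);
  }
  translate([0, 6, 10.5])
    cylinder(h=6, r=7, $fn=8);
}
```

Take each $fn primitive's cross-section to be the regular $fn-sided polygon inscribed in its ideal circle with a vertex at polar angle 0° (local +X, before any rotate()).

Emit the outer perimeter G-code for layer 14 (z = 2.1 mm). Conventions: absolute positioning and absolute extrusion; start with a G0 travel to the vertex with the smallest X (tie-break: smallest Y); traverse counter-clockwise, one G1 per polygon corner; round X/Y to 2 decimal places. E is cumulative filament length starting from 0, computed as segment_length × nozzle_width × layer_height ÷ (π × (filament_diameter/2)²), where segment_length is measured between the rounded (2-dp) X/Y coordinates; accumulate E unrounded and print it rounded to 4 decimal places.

G0 X0.00 Y0.00 Z2.10
G1 X17.50 Y0.00 E0.6548
G1 X17.50 Y24.50 E1.5715
G1 X16.00 Y24.50 E1.6277
G1 X16.00 Y7.00 E2.2825
G1 X0.00 Y7.00 E2.8812
G1 X0.00 Y0.00 E3.1431

At z = 2.1 mm: the cube (footprint 17.5×24.5) is included at this height; the cube at (1, -3) does not reach this height (z outside [3.5, 12]); the cylinder at (7, 6) is absent (z outside [4, 14]); the cube at (-2, 7) is present — its section is the full 18×21 rectangle; Taking the first minus the rest: starting from the 17.5×24.5 cube, the 18×21 cube at (-2, 7) partially overlaps it — only the 280.00 mm² overlap (of its 378.00 mm²) is removed, clipping the outline — 1 connected region; the cylinder at (0, 6) is not intersected at this z (z outside [10.5, 16.5]); Taking the union: only the result so far is present, so the union is just that shape — 1 connected region. The outline is a single polygon with 6 vertices. Extrusion per mm of travel: 0.6 × 0.15 / (π × 0.875²) = 0.037418. Accumulating E over each segment gives final E = 3.1431.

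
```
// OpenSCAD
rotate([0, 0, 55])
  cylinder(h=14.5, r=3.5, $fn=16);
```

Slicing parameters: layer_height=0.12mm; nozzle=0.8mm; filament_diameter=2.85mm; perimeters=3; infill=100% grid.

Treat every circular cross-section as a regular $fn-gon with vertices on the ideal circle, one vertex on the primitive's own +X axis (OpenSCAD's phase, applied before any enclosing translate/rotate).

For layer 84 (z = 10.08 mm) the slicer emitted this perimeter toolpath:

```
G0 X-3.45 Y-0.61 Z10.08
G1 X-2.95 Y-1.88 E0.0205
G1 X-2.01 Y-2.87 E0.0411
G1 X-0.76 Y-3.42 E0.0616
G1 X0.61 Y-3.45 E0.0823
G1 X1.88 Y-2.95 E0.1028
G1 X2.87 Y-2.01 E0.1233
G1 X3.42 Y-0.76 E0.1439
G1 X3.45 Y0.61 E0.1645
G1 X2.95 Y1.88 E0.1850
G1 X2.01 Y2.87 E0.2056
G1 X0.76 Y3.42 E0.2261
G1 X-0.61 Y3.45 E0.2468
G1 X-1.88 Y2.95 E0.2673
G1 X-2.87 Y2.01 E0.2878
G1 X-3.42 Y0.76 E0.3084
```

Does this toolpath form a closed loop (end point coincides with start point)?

Start point (G0): (-3.45, -0.61). End point (last G1): the path does not return to the start — open.

no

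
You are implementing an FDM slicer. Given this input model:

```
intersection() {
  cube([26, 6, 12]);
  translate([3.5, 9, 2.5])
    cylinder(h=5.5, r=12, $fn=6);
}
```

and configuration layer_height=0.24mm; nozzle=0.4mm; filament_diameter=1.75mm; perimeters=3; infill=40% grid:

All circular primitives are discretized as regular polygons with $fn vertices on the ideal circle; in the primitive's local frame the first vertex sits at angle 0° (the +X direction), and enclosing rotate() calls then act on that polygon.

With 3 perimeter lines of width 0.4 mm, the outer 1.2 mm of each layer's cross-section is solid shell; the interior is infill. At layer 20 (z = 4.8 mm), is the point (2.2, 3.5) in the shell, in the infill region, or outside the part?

At z = 4.8 mm: the cube (footprint 26×6) is included at this height; the cylinder at (3.5, 9): section is a regular 6-gon, circumradius r=12; Keeping only the common overlap: the r=12 cylinder at (3.5, 9) partially overlaps the 26×6 cube; clipping to the common part keeps 72.22 mm² — 1 connected region. Overall, the cross-section is a single solid region. The nearest boundary edge runs (0.00, 0.00)→(0.00, 6.00); distance from the point to it = 2.20 mm. The point is inside the cross-section and 2.20 mm from the nearest boundary — more than the 1.2 mm shell width (3 × 0.4), so it's in the infill interior.

infill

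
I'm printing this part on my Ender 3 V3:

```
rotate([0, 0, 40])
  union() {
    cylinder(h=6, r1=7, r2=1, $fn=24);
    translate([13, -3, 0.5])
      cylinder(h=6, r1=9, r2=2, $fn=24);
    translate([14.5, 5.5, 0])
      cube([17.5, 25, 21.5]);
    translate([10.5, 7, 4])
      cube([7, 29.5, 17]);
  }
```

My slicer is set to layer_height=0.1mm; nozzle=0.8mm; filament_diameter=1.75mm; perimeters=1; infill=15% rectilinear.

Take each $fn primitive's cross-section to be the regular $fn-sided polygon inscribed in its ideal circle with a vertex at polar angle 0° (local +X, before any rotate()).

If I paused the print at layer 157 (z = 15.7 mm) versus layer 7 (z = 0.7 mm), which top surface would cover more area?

layer 7 (z = 0.7 mm)

Layer 157 (z = 15.7): the cone is absent (z outside [0, 6]); the cone at (13, -3) does not reach this height (z outside [0.5, 6.5]); the cube at (14.5, 5.5) is present — its section is the full 17.5×25 rectangle (area 437.50 mm²); the cube at (10.5, 7) (footprint 7×29.5) is included at this height (area 206.50 mm²); Taking the union: the regions partially overlap — summed areas 644.00 mm² minus the doubly-counted overlap 70.50 mm² gives 573.50 mm² — area = 573.50 mm²; (whole slice rotated 40° about Z — lengths, areas and connectivity unchanged). So its area = 573.50 mm². Layer 7 (z = 0.7): the cone: at t=0.117 of its height the radius interpolates to r₁+(r₂−r₁)t = 6.300, giving a regular 24-gon of that circumradius (area = (24/2)·6.300²·sin(360°/24) = 123.27 mm²); the cone at (13, -3) (r1=9→r2=2) has section circumradius 8.767 here — a regular 24-gon (area = (24/2)·8.767²·sin(360°/24) = 238.70 mm²); the cube at (14.5, 5.5) is present — its section is the full 17.5×25 rectangle (area 437.50 mm²); the cube at (10.5, 7) is absent (z outside [4, 21]); Merging all regions: the regions partially overlap — summed areas 799.47 mm² minus the doubly-counted overlap 7.44 mm² gives 792.03 mm² — area = 792.03 mm²; (whole slice rotated 40° about Z — lengths, areas and connectivity unchanged). So its area = 792.03 mm². Layer 7 is larger (792.03 vs 573.50 mm²).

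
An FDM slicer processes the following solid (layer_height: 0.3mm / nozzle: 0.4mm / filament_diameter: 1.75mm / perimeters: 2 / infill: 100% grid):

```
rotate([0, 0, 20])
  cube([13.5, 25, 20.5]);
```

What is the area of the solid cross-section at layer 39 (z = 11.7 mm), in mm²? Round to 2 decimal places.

337.50 mm²

At z = 11.7 mm: the 13.5×25 cube contributes its full rectangle (area 337.50 mm²); (rotated 20° about Z; rotation is an isometry so areas/perimeters/island counts are preserved). Overall, the cross-section is a single solid region. Net area = 337.50 mm².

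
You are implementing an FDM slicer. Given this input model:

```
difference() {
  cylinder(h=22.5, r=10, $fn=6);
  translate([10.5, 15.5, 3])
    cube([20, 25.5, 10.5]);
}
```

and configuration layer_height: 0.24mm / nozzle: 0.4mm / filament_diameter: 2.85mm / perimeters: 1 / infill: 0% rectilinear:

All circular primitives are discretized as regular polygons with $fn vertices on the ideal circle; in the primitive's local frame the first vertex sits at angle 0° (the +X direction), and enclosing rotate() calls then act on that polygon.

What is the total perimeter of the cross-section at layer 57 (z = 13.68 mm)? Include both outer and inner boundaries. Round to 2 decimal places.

60.00 mm

At z = 13.68 mm: the r=10 cylinder gives a regular 6-gon of circumradius 10 (constant along its height) (perimeter = 2·6·10.000·sin(180°/6) = 60.00 mm); the cube at (10.5, 15.5) is absent (z outside [3, 13.5]); Subtracting the remaining from the first: none of the subtracted shapes is present at this height, so the r=10 cylinder is unchanged — boundary = 60.00 mm. Overall, the cross-section is a single solid region. Total boundary length (outer) = 60.00 mm.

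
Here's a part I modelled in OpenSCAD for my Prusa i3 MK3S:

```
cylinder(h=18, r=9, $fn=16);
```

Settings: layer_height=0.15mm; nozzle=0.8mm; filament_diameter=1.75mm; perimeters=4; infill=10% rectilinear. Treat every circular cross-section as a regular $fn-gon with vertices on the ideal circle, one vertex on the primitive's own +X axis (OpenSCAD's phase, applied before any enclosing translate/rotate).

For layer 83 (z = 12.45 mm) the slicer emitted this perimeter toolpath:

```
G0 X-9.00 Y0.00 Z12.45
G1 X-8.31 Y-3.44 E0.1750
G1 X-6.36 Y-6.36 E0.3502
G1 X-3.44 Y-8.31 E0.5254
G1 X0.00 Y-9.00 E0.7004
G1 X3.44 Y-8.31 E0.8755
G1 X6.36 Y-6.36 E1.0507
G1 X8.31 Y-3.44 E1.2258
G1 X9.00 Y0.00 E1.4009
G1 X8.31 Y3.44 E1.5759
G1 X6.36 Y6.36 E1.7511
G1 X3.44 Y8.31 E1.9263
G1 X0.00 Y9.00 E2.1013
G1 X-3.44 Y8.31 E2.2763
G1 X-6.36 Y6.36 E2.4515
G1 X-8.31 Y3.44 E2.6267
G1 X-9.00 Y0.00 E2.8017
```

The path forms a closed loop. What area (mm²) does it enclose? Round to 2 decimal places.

Apply the shoelace formula to the sequence of (X, Y) vertices; enclosed area = 247.73 mm².

247.73 mm²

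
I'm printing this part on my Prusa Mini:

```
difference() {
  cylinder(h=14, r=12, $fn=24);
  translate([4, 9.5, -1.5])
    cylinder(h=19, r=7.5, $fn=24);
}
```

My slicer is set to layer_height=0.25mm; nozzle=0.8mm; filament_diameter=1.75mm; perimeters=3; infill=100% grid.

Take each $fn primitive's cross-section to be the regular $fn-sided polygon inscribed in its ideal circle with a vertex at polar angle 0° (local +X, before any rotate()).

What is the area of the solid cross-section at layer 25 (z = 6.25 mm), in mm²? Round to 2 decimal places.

At z = 6.25 mm: the r=12 cylinder contributes a regular 24-gon of circumradius 12 (area = (24/2)·12.000²·sin(360°/24) = 447.24 mm²); the r=7.5 cylinder at (4, 9.5) contributes a regular 24-gon of circumradius 7.5 (area = (24/2)·7.500²·sin(360°/24) = 174.70 mm²); After the difference (first − rest): starting from the r=12 cylinder (447.24 mm²), the r=7.5 cylinder at (4, 9.5) partially overlaps it — only the 99.25 mm² overlap (of its 174.70 mm²) is removed, clipping the outline — area = 347.99 mm². Overall, the cross-section is a single solid region. Net area = 347.99 mm².

347.99 mm²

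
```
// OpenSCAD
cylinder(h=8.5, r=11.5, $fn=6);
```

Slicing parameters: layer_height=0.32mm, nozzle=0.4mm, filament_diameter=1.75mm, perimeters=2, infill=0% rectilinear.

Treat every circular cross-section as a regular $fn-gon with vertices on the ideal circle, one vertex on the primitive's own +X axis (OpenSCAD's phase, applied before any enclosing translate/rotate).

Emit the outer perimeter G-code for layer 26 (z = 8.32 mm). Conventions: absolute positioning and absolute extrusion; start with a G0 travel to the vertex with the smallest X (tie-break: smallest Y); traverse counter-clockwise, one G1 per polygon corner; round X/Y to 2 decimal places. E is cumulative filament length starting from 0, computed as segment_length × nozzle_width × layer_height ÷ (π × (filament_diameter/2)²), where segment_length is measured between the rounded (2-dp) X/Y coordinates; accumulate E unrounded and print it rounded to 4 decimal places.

G0 X-11.50 Y0.00 Z8.32
G1 X-5.75 Y-9.96 E0.6120
G1 X5.75 Y-9.96 E1.2240
G1 X11.50 Y0.00 E1.8360
G1 X5.75 Y9.96 E2.4480
G1 X-5.75 Y9.96 E3.0600
G1 X-11.50 Y0.00 E3.6720

At z = 8.32 mm: the r=11.5 cylinder gives a regular 6-gon of circumradius 11.5 (constant along its height). The outline is a single polygon with 6 vertices. Extrusion per mm of travel: 0.4 × 0.32 / (π × 0.875²) = 0.053216. Accumulating E over each segment gives final E = 3.6720.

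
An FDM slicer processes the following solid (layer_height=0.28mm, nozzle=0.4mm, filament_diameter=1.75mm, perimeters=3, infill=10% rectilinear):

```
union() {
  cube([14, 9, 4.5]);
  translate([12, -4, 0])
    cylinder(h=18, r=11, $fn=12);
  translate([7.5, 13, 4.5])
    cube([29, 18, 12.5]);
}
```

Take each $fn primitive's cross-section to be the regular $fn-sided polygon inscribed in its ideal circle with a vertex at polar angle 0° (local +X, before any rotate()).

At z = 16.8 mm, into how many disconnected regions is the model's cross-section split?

2

At z = 16.8 mm: the cube does not reach this height (z outside [0, 4.5]); the r=11 cylinder at (12, -4) contributes a regular 12-gon of circumradius 11; the 29×18 cube at (7.5, 13) contributes its full rectangle; Taking the union: the 2 present regions are separate (no shared area or edge), so areas and boundary lengths simply add and each stays a separate island — 2 connected regions. The result has 2 disconnected regions.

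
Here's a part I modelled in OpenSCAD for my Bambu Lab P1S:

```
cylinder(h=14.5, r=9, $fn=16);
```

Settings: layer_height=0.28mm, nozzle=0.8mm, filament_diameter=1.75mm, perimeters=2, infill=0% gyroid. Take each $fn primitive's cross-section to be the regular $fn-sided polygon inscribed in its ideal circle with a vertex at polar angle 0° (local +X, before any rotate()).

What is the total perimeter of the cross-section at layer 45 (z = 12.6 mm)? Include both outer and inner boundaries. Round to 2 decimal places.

56.19 mm

At z = 12.6 mm: the r=9 cylinder contributes a regular 16-gon of circumradius 9 (perimeter = 2·16·9.000·sin(180°/16) = 56.19 mm). Overall, the cross-section is a single solid region. Total boundary length (outer) = 56.19 mm.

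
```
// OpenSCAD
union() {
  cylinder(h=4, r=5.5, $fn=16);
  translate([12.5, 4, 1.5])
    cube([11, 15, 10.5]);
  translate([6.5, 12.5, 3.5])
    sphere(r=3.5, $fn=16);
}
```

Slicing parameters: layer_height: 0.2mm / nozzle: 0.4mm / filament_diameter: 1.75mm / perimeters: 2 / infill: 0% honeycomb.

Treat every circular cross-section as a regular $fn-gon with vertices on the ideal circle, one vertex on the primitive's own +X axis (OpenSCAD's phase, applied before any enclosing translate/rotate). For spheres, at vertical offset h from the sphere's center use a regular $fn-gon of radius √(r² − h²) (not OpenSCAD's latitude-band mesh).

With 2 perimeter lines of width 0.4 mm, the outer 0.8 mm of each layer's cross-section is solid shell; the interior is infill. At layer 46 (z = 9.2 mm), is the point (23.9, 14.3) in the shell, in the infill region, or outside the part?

outside

At z = 9.2 mm: the cylinder is not intersected at this z (z outside [0, 4]); the 11×15 cube at (12.5, 4) contributes its full rectangle; the sphere at (6.5, 12.5) is absent (|z−center|=5.700 > r=3.5); Combining (union): only the 11×15 cube at (12.5, 4) is present, so the union is just that shape — 1 connected region. Overall, the cross-section is a single solid region. The nearest boundary edge runs (23.50, 4.00)→(23.50, 19.00); distance from the point to it = 0.40 mm. The point is not inside any of the regions above, so it lies outside the cross-section (0.40 mm from the nearest boundary).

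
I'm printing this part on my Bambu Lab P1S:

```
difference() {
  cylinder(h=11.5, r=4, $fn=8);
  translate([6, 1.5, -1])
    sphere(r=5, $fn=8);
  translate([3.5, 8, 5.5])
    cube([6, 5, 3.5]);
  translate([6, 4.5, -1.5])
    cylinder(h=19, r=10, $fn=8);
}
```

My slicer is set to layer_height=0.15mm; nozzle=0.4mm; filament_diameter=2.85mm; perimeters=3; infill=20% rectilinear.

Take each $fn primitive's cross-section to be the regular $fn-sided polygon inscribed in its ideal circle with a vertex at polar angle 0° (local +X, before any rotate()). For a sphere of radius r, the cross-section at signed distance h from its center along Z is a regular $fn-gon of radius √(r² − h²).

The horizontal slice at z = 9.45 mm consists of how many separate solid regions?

At z = 9.45 mm: the r=4 cylinder contributes a regular 8-gon of circumradius 4; the sphere at (6, 1.5) does not reach this height (|z−center|=10.450 > r=5); the cube at (3.5, 8) is absent (z outside [5.5, 9]); the r=10 cylinder at (6, 4.5) gives a regular 8-gon of circumradius 10 (constant along its height); Taking the first minus the rest: starting from the r=4 cylinder, the r=10 cylinder at (6, 4.5) partially overlaps it — only the 35.62 mm² overlap (of its 282.84 mm²) is removed, clipping the outline — 1 connected region. The result has 1 disconnected region.

1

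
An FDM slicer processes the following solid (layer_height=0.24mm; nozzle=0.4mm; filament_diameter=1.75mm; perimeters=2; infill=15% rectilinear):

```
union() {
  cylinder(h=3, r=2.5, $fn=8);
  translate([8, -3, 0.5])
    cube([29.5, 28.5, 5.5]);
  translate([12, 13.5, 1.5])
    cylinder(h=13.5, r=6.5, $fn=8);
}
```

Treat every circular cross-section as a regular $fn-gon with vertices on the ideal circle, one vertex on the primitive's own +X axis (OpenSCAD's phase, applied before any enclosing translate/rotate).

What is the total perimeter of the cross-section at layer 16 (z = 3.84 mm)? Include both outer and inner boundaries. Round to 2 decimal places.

At z = 3.84 mm: the cylinder is not intersected at this z (z outside [0, 3]); the 29.5×28.5 cube at (8, -3) contributes its full rectangle (perimeter 116.00 mm); the r=6.5 cylinder at (12, 13.5) gives a regular 8-gon of circumradius 6.5 (constant along its height) (perimeter = 2·8·6.500·sin(180°/8) = 39.80 mm); Taking the union: the regions partially overlap (shared area 105.12 mm²), so the edge portions inside another operand are dropped and the merged outline is re-measured after clipping — boundary = 117.55 mm. Overall, the cross-section is a single solid region. Total boundary length (outer) = 117.55 mm.

117.55 mm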